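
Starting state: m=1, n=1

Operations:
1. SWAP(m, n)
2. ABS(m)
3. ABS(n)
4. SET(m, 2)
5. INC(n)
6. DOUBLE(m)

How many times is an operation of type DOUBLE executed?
1

Counting DOUBLE operations:
Step 6: DOUBLE(m) ← DOUBLE
Total: 1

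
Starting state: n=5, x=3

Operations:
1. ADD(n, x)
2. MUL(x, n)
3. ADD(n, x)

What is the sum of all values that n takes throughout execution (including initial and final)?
53

Values of n at each step:
Initial: n = 5
After step 1: n = 8
After step 2: n = 8
After step 3: n = 32
Sum = 5 + 8 + 8 + 32 = 53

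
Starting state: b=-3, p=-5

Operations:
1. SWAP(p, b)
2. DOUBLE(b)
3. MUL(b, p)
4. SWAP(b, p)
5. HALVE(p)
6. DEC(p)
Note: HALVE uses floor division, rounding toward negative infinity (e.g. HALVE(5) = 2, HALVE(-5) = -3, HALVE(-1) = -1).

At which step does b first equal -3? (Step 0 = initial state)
Step 0

Tracing b:
Initial: b = -3 ← first occurrence
After step 1: b = -5
After step 2: b = -10
After step 3: b = 30
After step 4: b = -3
After step 5: b = -3
After step 6: b = -3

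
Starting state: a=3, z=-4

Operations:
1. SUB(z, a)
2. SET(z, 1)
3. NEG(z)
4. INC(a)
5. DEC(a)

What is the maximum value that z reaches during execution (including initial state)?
1

Values of z at each step:
Initial: z = -4
After step 1: z = -7
After step 2: z = 1 ← maximum
After step 3: z = -1
After step 4: z = -1
After step 5: z = -1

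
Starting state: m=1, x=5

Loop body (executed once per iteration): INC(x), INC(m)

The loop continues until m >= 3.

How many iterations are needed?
2

Tracing iterations:
Initial: m=1, x=5
After iteration 1: m=2, x=6
After iteration 2: m=3, x=7
m >= 3 now holds, so the loop exits after 2 iterations.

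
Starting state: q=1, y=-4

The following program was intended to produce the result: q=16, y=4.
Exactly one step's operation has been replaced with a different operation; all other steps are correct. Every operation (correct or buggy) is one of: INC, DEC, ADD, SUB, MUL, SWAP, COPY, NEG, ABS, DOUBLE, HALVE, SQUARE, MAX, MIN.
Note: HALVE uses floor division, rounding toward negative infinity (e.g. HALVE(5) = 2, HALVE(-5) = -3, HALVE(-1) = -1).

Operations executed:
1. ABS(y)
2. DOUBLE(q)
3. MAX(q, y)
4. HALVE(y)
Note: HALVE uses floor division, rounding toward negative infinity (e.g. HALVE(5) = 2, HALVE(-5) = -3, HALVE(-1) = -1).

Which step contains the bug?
Step 4

Trace with buggy code:
Initial: q=1, y=-4
After step 1: q=1, y=4
After step 2: q=2, y=4
After step 3: q=4, y=4
After step 4: q=4, y=2
Actual final q=4, y=2 ≠ expected q=16, y=4.
Step 4 is the only position where a single-operation replacement can produce the expected result.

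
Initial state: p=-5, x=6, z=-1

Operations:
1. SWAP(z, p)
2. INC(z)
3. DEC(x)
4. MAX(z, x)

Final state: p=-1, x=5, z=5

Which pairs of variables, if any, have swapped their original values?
None

Comparing initial and final values:
z: -1 → 5
p: -5 → -1
x: 6 → 5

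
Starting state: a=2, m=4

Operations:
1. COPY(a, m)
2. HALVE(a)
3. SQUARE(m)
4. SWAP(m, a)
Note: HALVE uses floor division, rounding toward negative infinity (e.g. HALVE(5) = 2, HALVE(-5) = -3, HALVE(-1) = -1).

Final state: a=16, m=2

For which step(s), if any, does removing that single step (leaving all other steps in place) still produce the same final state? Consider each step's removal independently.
None - removing any single step changes the final result

Testing removal of each single step:
Without step 1: final = a=16, m=1 (different)
Without step 2: final = a=16, m=4 (different)
Without step 3: final = a=4, m=2 (different)
Without step 4: final = a=2, m=16 (different)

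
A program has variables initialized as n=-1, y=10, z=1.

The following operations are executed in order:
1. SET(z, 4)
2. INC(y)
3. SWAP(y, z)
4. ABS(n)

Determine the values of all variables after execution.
{n: 1, y: 4, z: 11}

Step-by-step execution:
Initial: n=-1, y=10, z=1
After step 1 (SET(z, 4)): n=-1, y=10, z=4
After step 2 (INC(y)): n=-1, y=11, z=4
After step 3 (SWAP(y, z)): n=-1, y=4, z=11
After step 4 (ABS(n)): n=1, y=4, z=11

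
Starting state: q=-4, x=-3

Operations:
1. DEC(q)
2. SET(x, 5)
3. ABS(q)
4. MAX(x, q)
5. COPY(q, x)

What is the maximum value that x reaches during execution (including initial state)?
5

Values of x at each step:
Initial: x = -3
After step 1: x = -3
After step 2: x = 5 ← maximum
After step 3: x = 5
After step 4: x = 5
After step 5: x = 5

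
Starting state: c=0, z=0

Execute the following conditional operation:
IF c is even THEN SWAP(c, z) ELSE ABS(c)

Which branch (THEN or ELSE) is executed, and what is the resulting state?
Branch: THEN, Final state: c=0, z=0

Evaluating condition: c is even
Condition is True, so THEN branch executes
After SWAP(c, z): c=0, z=0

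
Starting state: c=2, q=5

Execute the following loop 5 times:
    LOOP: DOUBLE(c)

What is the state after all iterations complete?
c=64, q=5

Iteration trace:
Start: c=2, q=5
After iteration 1: c=4, q=5
After iteration 2: c=8, q=5
After iteration 3: c=16, q=5
After iteration 4: c=32, q=5
After iteration 5: c=64, q=5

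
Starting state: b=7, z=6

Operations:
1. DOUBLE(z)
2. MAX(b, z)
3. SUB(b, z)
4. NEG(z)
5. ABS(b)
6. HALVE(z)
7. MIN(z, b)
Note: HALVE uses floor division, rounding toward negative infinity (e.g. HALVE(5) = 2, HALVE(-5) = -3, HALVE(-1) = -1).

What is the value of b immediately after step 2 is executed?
b = 12

Tracing b through execution:
Initial: b = 7
After step 1 (DOUBLE(z)): b = 7
After step 2 (MAX(b, z)): b = 12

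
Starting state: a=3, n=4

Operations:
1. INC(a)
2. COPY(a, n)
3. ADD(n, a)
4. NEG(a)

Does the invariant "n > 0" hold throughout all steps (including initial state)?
Yes

The invariant holds at every step.

State at each step:
Initial: a=3, n=4
After step 1: a=4, n=4
After step 2: a=4, n=4
After step 3: a=4, n=8
After step 4: a=-4, n=8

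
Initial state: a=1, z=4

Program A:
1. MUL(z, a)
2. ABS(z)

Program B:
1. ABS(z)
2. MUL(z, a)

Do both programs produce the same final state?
Yes

Program A final state: a=1, z=4
Program B final state: a=1, z=4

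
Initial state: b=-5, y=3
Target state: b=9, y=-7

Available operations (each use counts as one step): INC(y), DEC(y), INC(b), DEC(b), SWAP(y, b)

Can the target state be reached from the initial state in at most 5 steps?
No

The target state cannot be reached within 5 steps.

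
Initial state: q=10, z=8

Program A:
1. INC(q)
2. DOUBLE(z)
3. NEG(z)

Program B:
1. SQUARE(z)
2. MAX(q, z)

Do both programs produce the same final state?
No

Program A final state: q=11, z=-16
Program B final state: q=64, z=64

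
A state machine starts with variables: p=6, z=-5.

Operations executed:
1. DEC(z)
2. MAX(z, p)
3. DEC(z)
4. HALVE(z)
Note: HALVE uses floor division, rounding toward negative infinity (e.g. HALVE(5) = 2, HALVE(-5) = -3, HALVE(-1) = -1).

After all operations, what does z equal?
z = 2

Tracing execution:
Step 1: DEC(z) → z = -6
Step 2: MAX(z, p) → z = 6
Step 3: DEC(z) → z = 5
Step 4: HALVE(z) → z = 2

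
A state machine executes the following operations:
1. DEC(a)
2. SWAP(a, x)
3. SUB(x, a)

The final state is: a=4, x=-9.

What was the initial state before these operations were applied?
a=-4, x=4

Working backwards:
Final state: a=4, x=-9
Before step 3 (SUB(x, a)): a=4, x=-5
Before step 2 (SWAP(a, x)): a=-5, x=4
Before step 1 (DEC(a)): a=-4, x=4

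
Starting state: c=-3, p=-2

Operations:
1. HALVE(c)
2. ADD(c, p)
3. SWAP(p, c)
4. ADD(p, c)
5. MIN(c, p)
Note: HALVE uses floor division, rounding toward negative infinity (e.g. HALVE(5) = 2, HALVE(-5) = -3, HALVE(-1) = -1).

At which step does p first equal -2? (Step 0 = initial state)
Step 0

Tracing p:
Initial: p = -2 ← first occurrence
After step 1: p = -2
After step 2: p = -2
After step 3: p = -4
After step 4: p = -6
After step 5: p = -6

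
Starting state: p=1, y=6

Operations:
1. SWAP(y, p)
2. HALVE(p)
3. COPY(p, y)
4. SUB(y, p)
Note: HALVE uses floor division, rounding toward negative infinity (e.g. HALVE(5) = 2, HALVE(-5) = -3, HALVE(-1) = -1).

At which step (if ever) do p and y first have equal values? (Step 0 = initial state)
Step 3

p and y first become equal after step 3.

Comparing values at each step:
Initial: p=1, y=6
After step 1: p=6, y=1
After step 2: p=3, y=1
After step 3: p=1, y=1 ← equal!
After step 4: p=1, y=0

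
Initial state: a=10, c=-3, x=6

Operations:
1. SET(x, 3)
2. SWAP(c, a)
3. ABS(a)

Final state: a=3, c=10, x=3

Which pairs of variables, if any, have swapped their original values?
None

Comparing initial and final values:
c: -3 → 10
a: 10 → 3
x: 6 → 3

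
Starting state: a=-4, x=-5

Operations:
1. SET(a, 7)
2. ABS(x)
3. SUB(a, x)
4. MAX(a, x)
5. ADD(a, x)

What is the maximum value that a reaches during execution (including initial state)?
10

Values of a at each step:
Initial: a = -4
After step 1: a = 7
After step 2: a = 7
After step 3: a = 2
After step 4: a = 5
After step 5: a = 10 ← maximum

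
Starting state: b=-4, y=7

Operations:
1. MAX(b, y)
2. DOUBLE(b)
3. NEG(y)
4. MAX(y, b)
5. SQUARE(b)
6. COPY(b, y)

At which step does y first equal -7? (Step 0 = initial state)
Step 3

Tracing y:
Initial: y = 7
After step 1: y = 7
After step 2: y = 7
After step 3: y = -7 ← first occurrence
After step 4: y = 14
After step 5: y = 14
After step 6: y = 14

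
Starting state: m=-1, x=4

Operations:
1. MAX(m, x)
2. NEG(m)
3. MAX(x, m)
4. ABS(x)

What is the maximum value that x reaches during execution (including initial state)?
4

Values of x at each step:
Initial: x = 4 ← maximum
After step 1: x = 4
After step 2: x = 4
After step 3: x = 4
After step 4: x = 4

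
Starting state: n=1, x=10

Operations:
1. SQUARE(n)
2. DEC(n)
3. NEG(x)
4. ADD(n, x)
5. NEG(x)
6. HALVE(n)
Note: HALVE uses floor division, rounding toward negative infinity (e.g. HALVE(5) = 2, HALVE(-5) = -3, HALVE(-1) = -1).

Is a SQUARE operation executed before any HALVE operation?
Yes

First SQUARE: step 1
First HALVE: step 6
Since 1 < 6, SQUARE comes first.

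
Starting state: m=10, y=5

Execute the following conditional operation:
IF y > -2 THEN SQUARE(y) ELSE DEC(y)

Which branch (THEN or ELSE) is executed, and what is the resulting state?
Branch: THEN, Final state: m=10, y=25

Evaluating condition: y > -2
y = 5
Condition is True, so THEN branch executes
After SQUARE(y): m=10, y=25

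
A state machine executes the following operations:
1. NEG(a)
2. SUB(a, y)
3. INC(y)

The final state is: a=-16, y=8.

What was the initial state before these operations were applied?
a=9, y=7

Working backwards:
Final state: a=-16, y=8
Before step 3 (INC(y)): a=-16, y=7
Before step 2 (SUB(a, y)): a=-9, y=7
Before step 1 (NEG(a)): a=9, y=7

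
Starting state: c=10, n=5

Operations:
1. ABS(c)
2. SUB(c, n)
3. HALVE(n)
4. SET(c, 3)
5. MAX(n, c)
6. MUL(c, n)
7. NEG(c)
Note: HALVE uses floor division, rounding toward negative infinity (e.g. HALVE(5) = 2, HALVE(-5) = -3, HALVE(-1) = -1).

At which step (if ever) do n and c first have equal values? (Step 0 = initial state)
Step 2

n and c first become equal after step 2.

Comparing values at each step:
Initial: n=5, c=10
After step 1: n=5, c=10
After step 2: n=5, c=5 ← equal!
After step 3: n=2, c=5
After step 4: n=2, c=3
After step 5: n=3, c=3 ← equal!
After step 6: n=3, c=9
After step 7: n=3, c=-9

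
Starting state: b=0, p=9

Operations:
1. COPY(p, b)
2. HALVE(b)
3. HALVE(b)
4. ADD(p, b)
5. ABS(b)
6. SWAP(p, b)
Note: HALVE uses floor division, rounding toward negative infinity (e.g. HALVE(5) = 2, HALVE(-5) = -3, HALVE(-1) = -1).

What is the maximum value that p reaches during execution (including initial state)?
9

Values of p at each step:
Initial: p = 9 ← maximum
After step 1: p = 0
After step 2: p = 0
After step 3: p = 0
After step 4: p = 0
After step 5: p = 0
After step 6: p = 0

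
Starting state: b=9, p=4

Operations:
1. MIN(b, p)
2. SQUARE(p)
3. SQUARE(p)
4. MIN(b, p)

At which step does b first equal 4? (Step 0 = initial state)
Step 1

Tracing b:
Initial: b = 9
After step 1: b = 4 ← first occurrence
After step 2: b = 4
After step 3: b = 4
After step 4: b = 4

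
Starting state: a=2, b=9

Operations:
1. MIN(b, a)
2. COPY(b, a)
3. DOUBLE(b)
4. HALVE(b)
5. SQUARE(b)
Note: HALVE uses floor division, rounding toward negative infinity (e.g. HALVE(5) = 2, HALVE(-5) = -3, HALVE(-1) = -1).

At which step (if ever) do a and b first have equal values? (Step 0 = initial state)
Step 1

a and b first become equal after step 1.

Comparing values at each step:
Initial: a=2, b=9
After step 1: a=2, b=2 ← equal!
After step 2: a=2, b=2 ← equal!
After step 3: a=2, b=4
After step 4: a=2, b=2 ← equal!
After step 5: a=2, b=4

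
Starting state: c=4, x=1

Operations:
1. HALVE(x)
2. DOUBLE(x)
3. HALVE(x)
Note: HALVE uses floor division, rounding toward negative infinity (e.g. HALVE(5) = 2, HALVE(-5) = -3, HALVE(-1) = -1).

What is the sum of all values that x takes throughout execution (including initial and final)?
1

Values of x at each step:
Initial: x = 1
After step 1: x = 0
After step 2: x = 0
After step 3: x = 0
Sum = 1 + 0 + 0 + 0 = 1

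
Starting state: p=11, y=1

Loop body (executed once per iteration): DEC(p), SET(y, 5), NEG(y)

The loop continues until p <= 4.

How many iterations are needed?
7

Tracing iterations:
Initial: p=11, y=1
After iteration 1: p=10, y=-5
After iteration 2: p=9, y=-5
After iteration 3: p=8, y=-5
After iteration 4: p=7, y=-5
After iteration 5: p=6, y=-5
After iteration 6: p=5, y=-5
After iteration 7: p=4, y=-5
p <= 4 now holds, so the loop exits after 7 iterations.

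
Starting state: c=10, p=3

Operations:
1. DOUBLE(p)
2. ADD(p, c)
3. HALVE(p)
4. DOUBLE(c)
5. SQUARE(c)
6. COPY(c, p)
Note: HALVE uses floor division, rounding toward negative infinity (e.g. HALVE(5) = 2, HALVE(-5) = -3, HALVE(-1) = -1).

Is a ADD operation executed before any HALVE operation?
Yes

First ADD: step 2
First HALVE: step 3
Since 2 < 3, ADD comes first.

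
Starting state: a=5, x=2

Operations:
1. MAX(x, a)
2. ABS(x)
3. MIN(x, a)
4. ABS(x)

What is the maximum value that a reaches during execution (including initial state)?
5

Values of a at each step:
Initial: a = 5 ← maximum
After step 1: a = 5
After step 2: a = 5
After step 3: a = 5
After step 4: a = 5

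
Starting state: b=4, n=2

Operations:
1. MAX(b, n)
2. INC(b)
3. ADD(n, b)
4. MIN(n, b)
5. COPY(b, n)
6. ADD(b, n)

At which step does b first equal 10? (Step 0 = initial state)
Step 6

Tracing b:
Initial: b = 4
After step 1: b = 4
After step 2: b = 5
After step 3: b = 5
After step 4: b = 5
After step 5: b = 5
After step 6: b = 10 ← first occurrence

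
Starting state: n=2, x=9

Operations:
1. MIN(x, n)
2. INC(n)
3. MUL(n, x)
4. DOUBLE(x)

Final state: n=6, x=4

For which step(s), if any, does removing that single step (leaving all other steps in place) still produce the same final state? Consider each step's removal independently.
None - removing any single step changes the final result

Testing removal of each single step:
Without step 1: final = n=27, x=18 (different)
Without step 2: final = n=4, x=4 (different)
Without step 3: final = n=3, x=4 (different)
Without step 4: final = n=6, x=2 (different)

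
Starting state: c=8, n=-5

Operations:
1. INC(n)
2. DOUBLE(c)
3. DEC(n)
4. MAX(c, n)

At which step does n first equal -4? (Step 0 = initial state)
Step 1

Tracing n:
Initial: n = -5
After step 1: n = -4 ← first occurrence
After step 2: n = -4
After step 3: n = -5
After step 4: n = -5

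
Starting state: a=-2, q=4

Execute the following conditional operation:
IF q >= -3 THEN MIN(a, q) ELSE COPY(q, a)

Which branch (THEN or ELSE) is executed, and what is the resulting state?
Branch: THEN, Final state: a=-2, q=4

Evaluating condition: q >= -3
q = 4
Condition is True, so THEN branch executes
After MIN(a, q): a=-2, q=4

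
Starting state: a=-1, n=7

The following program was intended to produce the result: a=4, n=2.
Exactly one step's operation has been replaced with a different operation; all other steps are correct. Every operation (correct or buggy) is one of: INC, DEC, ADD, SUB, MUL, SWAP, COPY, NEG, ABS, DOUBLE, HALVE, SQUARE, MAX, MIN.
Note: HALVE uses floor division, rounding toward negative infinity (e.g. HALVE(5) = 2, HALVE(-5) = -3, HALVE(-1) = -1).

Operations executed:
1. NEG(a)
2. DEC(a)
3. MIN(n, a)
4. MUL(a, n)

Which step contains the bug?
Step 2

Trace with buggy code:
Initial: a=-1, n=7
After step 1: a=1, n=7
After step 2: a=0, n=7
After step 3: a=0, n=0
After step 4: a=0, n=0
Actual final a=0, n=0 ≠ expected a=4, n=2.
Step 2 is the only position where a single-operation replacement can produce the expected result.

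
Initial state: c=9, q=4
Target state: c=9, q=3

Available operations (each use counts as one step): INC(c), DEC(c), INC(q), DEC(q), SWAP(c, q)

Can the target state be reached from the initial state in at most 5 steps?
Yes

Path (1 step): DEC(q)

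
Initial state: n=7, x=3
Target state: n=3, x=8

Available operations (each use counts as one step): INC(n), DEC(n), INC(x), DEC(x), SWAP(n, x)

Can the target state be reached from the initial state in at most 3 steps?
Yes

Path (2 steps): INC(n) → SWAP(n, x)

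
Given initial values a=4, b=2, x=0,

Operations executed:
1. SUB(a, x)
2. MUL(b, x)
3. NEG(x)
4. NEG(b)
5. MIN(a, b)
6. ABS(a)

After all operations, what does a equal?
a = 0

Tracing execution:
Step 1: SUB(a, x) → a = 4
Step 2: MUL(b, x) → a = 4
Step 3: NEG(x) → a = 4
Step 4: NEG(b) → a = 4
Step 5: MIN(a, b) → a = 0
Step 6: ABS(a) → a = 0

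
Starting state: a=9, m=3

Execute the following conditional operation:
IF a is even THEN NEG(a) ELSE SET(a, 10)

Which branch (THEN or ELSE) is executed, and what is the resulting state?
Branch: ELSE, Final state: a=10, m=3

Evaluating condition: a is even
Condition is False, so ELSE branch executes
After SET(a, 10): a=10, m=3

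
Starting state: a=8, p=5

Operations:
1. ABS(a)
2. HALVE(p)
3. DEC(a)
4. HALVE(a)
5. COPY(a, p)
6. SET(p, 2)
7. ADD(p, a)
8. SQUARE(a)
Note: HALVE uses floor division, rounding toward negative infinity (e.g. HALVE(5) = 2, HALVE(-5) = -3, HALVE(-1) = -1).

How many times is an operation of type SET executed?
1

Counting SET operations:
Step 6: SET(p, 2) ← SET
Total: 1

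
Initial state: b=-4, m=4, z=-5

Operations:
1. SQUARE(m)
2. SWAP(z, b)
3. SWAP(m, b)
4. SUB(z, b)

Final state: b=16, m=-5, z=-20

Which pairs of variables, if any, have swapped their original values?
None

Comparing initial and final values:
m: 4 → -5
b: -4 → 16
z: -5 → -20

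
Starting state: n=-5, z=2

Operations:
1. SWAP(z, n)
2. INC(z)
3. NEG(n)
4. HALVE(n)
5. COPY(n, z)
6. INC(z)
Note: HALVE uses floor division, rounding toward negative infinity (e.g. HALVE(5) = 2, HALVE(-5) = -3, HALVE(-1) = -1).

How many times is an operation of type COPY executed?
1

Counting COPY operations:
Step 5: COPY(n, z) ← COPY
Total: 1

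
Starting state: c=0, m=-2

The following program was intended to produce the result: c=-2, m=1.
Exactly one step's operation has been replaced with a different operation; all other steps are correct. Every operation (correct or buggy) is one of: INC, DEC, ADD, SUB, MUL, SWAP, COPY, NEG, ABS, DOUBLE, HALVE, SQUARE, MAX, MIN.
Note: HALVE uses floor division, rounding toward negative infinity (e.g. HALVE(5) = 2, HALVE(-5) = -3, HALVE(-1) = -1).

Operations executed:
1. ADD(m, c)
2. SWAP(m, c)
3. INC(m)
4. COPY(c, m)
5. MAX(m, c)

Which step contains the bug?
Step 4

Trace with buggy code:
Initial: c=0, m=-2
After step 1: c=0, m=-2
After step 2: c=-2, m=0
After step 3: c=-2, m=1
After step 4: c=1, m=1
After step 5: c=1, m=1
Actual final c=1, m=1 ≠ expected c=-2, m=1.
Step 4 is the only position where a single-operation replacement can produce the expected result.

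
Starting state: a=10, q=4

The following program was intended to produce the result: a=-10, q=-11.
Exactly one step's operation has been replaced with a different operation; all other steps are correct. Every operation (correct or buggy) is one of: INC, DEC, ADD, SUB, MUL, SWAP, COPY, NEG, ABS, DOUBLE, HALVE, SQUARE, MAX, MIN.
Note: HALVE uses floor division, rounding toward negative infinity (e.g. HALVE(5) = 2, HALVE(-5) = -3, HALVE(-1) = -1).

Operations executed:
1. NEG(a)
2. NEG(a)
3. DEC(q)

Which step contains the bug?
Step 2

Trace with buggy code:
Initial: a=10, q=4
After step 1: a=-10, q=4
After step 2: a=10, q=4
After step 3: a=10, q=3
Actual final a=10, q=3 ≠ expected a=-10, q=-11.
Step 2 is the only position where a single-operation replacement can produce the expected result.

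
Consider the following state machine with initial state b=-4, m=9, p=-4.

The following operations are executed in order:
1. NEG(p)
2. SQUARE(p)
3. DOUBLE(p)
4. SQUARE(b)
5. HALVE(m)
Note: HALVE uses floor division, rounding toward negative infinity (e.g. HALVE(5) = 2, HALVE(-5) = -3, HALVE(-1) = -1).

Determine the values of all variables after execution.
{b: 16, m: 4, p: 32}

Step-by-step execution:
Initial: b=-4, m=9, p=-4
After step 1 (NEG(p)): b=-4, m=9, p=4
After step 2 (SQUARE(p)): b=-4, m=9, p=16
After step 3 (DOUBLE(p)): b=-4, m=9, p=32
After step 4 (SQUARE(b)): b=16, m=9, p=32
After step 5 (HALVE(m)): b=16, m=4, p=32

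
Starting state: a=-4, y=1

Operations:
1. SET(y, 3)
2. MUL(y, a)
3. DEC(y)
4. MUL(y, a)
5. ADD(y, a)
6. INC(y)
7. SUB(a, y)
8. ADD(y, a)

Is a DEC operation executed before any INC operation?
Yes

First DEC: step 3
First INC: step 6
Since 3 < 6, DEC comes first.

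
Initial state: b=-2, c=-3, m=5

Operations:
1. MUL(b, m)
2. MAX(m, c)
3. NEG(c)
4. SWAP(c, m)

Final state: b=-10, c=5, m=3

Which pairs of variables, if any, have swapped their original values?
None

Comparing initial and final values:
m: 5 → 3
c: -3 → 5
b: -2 → -10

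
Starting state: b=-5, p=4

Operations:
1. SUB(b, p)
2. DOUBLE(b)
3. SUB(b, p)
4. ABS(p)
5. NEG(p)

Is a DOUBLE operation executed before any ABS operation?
Yes

First DOUBLE: step 2
First ABS: step 4
Since 2 < 4, DOUBLE comes first.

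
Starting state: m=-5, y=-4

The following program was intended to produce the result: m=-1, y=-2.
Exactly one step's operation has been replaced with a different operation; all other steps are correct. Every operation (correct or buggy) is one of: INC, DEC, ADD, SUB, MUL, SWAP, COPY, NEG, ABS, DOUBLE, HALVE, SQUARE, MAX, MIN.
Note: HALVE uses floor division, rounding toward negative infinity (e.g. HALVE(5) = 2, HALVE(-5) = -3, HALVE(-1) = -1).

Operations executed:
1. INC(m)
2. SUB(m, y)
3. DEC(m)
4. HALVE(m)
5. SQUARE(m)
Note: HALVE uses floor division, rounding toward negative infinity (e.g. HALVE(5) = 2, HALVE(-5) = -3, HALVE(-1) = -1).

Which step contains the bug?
Step 5

Trace with buggy code:
Initial: m=-5, y=-4
After step 1: m=-4, y=-4
After step 2: m=0, y=-4
After step 3: m=-1, y=-4
After step 4: m=-1, y=-4
After step 5: m=1, y=-4
Actual final m=1, y=-4 ≠ expected m=-1, y=-2.
Step 5 is the only position where a single-operation replacement can produce the expected result.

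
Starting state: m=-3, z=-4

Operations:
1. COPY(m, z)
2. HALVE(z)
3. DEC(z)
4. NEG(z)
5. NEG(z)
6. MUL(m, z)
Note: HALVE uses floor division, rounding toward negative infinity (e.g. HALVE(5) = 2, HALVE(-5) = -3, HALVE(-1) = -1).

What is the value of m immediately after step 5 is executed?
m = -4

Tracing m through execution:
Initial: m = -3
After step 1 (COPY(m, z)): m = -4
After step 2 (HALVE(z)): m = -4
After step 3 (DEC(z)): m = -4
After step 4 (NEG(z)): m = -4
After step 5 (NEG(z)): m = -4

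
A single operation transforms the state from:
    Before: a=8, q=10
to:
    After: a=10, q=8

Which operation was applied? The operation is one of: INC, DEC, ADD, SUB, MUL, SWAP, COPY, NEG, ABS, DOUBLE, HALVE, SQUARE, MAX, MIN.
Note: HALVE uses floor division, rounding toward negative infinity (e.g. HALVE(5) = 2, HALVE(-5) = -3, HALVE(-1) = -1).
SWAP(q, a)

Analyzing the change:
Before: a=8, q=10
After: a=10, q=8
Variable q changed from 10 to 8
Variable a changed from 8 to 10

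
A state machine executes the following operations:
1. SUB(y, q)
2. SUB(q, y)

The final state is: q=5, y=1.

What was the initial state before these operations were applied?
q=6, y=7

Working backwards:
Final state: q=5, y=1
Before step 2 (SUB(q, y)): q=6, y=1
Before step 1 (SUB(y, q)): q=6, y=7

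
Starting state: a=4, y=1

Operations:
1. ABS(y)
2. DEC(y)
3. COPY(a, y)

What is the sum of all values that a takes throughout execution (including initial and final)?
12

Values of a at each step:
Initial: a = 4
After step 1: a = 4
After step 2: a = 4
After step 3: a = 0
Sum = 4 + 4 + 4 + 0 = 12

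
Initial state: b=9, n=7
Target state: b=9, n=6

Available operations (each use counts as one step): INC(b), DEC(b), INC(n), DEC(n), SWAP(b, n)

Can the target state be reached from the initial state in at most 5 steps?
Yes

Path (1 step): DEC(n)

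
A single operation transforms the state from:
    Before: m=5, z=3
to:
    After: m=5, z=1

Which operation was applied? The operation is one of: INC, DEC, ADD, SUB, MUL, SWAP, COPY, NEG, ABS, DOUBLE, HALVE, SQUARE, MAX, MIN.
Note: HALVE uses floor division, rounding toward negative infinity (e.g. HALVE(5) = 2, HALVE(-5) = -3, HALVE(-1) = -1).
HALVE(z)

Analyzing the change:
Before: m=5, z=3
After: m=5, z=1
Variable z changed from 3 to 1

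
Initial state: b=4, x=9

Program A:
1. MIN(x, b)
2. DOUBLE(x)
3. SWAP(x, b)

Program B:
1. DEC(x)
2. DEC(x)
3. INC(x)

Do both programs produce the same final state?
No

Program A final state: b=8, x=4
Program B final state: b=4, x=8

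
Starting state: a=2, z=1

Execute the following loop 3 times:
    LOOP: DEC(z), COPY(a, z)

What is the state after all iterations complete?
a=-2, z=-2

Iteration trace:
Start: a=2, z=1
After iteration 1: a=0, z=0
After iteration 2: a=-1, z=-1
After iteration 3: a=-2, z=-2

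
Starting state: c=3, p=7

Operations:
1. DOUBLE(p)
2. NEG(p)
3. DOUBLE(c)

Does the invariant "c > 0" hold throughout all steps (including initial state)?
Yes

The invariant holds at every step.

State at each step:
Initial: c=3, p=7
After step 1: c=3, p=14
After step 2: c=3, p=-14
After step 3: c=6, p=-14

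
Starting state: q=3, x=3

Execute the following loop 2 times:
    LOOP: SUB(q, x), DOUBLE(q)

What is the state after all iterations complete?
q=-6, x=3

Iteration trace:
Start: q=3, x=3
After iteration 1: q=0, x=3
After iteration 2: q=-6, x=3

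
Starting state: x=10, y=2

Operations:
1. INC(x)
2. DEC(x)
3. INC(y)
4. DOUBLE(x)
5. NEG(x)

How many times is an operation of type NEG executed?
1

Counting NEG operations:
Step 5: NEG(x) ← NEG
Total: 1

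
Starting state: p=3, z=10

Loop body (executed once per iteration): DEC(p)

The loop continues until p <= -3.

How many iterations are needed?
6

Tracing iterations:
Initial: p=3, z=10
After iteration 1: p=2, z=10
After iteration 2: p=1, z=10
After iteration 3: p=0, z=10
After iteration 4: p=-1, z=10
After iteration 5: p=-2, z=10
After iteration 6: p=-3, z=10
p <= -3 now holds, so the loop exits after 6 iterations.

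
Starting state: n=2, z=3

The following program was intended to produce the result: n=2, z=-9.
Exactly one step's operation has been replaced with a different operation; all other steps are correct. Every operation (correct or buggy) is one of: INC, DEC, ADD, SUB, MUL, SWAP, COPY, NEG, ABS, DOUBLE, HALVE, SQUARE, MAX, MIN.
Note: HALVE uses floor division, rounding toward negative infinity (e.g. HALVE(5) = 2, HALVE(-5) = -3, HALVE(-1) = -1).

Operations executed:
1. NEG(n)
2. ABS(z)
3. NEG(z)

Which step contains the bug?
Step 1

Trace with buggy code:
Initial: n=2, z=3
After step 1: n=-2, z=3
After step 2: n=-2, z=3
After step 3: n=-2, z=-3
Actual final n=-2, z=-3 ≠ expected n=2, z=-9.
Step 1 is the only position where a single-operation replacement can produce the expected result.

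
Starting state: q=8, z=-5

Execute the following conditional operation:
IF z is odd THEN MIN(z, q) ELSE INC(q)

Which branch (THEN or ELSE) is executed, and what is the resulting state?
Branch: THEN, Final state: q=8, z=-5

Evaluating condition: z is odd
Condition is True, so THEN branch executes
After MIN(z, q): q=8, z=-5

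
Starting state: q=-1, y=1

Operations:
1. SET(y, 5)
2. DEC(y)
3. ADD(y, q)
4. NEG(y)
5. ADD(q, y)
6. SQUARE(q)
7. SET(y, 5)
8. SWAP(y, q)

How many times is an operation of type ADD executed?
2

Counting ADD operations:
Step 3: ADD(y, q) ← ADD
Step 5: ADD(q, y) ← ADD
Total: 2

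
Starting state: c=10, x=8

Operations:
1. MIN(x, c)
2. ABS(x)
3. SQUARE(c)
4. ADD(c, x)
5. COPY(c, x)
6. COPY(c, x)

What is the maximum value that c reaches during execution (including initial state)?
108

Values of c at each step:
Initial: c = 10
After step 1: c = 10
After step 2: c = 10
After step 3: c = 100
After step 4: c = 108 ← maximum
After step 5: c = 8
After step 6: c = 8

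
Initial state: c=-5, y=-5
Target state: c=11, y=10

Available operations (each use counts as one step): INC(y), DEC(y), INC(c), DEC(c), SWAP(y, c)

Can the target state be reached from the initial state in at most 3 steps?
No

The target state cannot be reached within 3 steps.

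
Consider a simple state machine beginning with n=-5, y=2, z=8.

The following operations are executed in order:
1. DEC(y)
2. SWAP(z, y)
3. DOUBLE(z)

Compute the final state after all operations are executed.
{n: -5, y: 8, z: 2}

Step-by-step execution:
Initial: n=-5, y=2, z=8
After step 1 (DEC(y)): n=-5, y=1, z=8
After step 2 (SWAP(z, y)): n=-5, y=8, z=1
After step 3 (DOUBLE(z)): n=-5, y=8, z=2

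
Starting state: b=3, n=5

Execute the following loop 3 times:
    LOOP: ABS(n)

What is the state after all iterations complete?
b=3, n=5

Iteration trace:
Start: b=3, n=5
After iteration 1: b=3, n=5
After iteration 2: b=3, n=5
After iteration 3: b=3, n=5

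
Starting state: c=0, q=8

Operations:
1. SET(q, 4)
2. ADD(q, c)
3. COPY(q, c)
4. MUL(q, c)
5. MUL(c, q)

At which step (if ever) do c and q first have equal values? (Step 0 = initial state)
Step 3

c and q first become equal after step 3.

Comparing values at each step:
Initial: c=0, q=8
After step 1: c=0, q=4
After step 2: c=0, q=4
After step 3: c=0, q=0 ← equal!
After step 4: c=0, q=0 ← equal!
After step 5: c=0, q=0 ← equal!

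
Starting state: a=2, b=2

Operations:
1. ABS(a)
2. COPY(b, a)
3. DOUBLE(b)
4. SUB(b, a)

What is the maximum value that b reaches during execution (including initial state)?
4

Values of b at each step:
Initial: b = 2
After step 1: b = 2
After step 2: b = 2
After step 3: b = 4 ← maximum
After step 4: b = 2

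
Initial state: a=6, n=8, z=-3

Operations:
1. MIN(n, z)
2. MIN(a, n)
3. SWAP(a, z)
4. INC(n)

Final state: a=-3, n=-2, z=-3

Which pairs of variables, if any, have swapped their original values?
None

Comparing initial and final values:
n: 8 → -2
a: 6 → -3
z: -3 → -3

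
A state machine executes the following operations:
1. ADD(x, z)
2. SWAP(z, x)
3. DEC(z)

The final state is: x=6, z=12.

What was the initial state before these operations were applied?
x=7, z=6

Working backwards:
Final state: x=6, z=12
Before step 3 (DEC(z)): x=6, z=13
Before step 2 (SWAP(z, x)): x=13, z=6
Before step 1 (ADD(x, z)): x=7, z=6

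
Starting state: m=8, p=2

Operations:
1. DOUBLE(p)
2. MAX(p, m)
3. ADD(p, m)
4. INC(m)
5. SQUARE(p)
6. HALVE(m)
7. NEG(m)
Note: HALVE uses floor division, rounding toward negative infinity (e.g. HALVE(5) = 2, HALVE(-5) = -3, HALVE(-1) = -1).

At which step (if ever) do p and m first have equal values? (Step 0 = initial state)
Step 2

p and m first become equal after step 2.

Comparing values at each step:
Initial: p=2, m=8
After step 1: p=4, m=8
After step 2: p=8, m=8 ← equal!
After step 3: p=16, m=8
After step 4: p=16, m=9
After step 5: p=256, m=9
After step 6: p=256, m=4
After step 7: p=256, m=-4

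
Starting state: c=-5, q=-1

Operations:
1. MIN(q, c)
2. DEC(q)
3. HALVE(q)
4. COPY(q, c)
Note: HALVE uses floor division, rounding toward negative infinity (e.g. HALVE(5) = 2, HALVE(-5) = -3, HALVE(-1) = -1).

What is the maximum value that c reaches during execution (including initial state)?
-5

Values of c at each step:
Initial: c = -5 ← maximum
After step 1: c = -5
After step 2: c = -5
After step 3: c = -5
After step 4: c = -5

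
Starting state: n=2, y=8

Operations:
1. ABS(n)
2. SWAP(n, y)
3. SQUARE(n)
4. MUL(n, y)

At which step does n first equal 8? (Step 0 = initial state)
Step 2

Tracing n:
Initial: n = 2
After step 1: n = 2
After step 2: n = 8 ← first occurrence
After step 3: n = 64
After step 4: n = 128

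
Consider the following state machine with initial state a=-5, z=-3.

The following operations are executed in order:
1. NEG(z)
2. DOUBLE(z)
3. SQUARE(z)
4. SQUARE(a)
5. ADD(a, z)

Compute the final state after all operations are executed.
{a: 61, z: 36}

Step-by-step execution:
Initial: a=-5, z=-3
After step 1 (NEG(z)): a=-5, z=3
After step 2 (DOUBLE(z)): a=-5, z=6
After step 3 (SQUARE(z)): a=-5, z=36
After step 4 (SQUARE(a)): a=25, z=36
After step 5 (ADD(a, z)): a=61, z=36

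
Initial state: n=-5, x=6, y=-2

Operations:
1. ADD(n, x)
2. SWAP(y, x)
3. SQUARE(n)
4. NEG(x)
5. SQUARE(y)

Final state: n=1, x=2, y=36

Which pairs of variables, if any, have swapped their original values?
None

Comparing initial and final values:
n: -5 → 1
y: -2 → 36
x: 6 → 2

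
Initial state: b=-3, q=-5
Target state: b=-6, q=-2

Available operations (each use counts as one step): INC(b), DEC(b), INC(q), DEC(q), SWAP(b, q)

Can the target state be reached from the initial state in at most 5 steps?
Yes

Path (3 steps): INC(b) → DEC(q) → SWAP(b, q)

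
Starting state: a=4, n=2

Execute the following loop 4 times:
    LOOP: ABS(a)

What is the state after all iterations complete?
a=4, n=2

Iteration trace:
Start: a=4, n=2
After iteration 1: a=4, n=2
After iteration 2: a=4, n=2
After iteration 3: a=4, n=2
After iteration 4: a=4, n=2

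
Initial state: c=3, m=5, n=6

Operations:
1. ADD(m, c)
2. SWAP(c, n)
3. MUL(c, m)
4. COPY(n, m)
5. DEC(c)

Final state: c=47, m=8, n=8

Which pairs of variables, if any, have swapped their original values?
None

Comparing initial and final values:
n: 6 → 8
m: 5 → 8
c: 3 → 47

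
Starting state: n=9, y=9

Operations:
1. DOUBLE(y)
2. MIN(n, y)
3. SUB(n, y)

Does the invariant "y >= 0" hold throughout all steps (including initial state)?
Yes

The invariant holds at every step.

State at each step:
Initial: n=9, y=9
After step 1: n=9, y=18
After step 2: n=9, y=18
After step 3: n=-9, y=18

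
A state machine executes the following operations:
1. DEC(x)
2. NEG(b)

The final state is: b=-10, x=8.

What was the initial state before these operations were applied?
b=10, x=9

Working backwards:
Final state: b=-10, x=8
Before step 2 (NEG(b)): b=10, x=8
Before step 1 (DEC(x)): b=10, x=9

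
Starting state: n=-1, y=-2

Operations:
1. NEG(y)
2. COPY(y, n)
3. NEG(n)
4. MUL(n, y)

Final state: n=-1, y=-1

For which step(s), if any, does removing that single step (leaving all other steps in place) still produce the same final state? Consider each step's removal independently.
Step(s) 1

Testing removal of each single step:
Without step 1: final = n=-1, y=-1 (same)
Without step 2: final = n=2, y=2 (different)
Without step 3: final = n=1, y=-1 (different)
Without step 4: final = n=1, y=-1 (different)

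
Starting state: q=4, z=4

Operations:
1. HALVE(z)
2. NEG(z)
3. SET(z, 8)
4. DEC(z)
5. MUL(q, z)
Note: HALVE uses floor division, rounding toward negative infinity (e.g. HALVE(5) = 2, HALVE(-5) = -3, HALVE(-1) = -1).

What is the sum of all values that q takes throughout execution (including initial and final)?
48

Values of q at each step:
Initial: q = 4
After step 1: q = 4
After step 2: q = 4
After step 3: q = 4
After step 4: q = 4
After step 5: q = 28
Sum = 4 + 4 + 4 + 4 + 4 + 28 = 48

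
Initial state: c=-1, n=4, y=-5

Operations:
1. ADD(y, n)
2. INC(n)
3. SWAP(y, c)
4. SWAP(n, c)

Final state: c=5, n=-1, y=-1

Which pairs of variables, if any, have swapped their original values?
None

Comparing initial and final values:
y: -5 → -1
c: -1 → 5
n: 4 → -1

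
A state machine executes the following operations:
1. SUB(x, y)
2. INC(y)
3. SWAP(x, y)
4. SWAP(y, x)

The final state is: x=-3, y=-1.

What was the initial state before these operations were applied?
x=-5, y=-2

Working backwards:
Final state: x=-3, y=-1
Before step 4 (SWAP(y, x)): x=-1, y=-3
Before step 3 (SWAP(x, y)): x=-3, y=-1
Before step 2 (INC(y)): x=-3, y=-2
Before step 1 (SUB(x, y)): x=-5, y=-2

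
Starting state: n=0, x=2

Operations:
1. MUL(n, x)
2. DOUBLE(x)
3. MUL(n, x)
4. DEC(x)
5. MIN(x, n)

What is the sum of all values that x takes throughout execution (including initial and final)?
15

Values of x at each step:
Initial: x = 2
After step 1: x = 2
After step 2: x = 4
After step 3: x = 4
After step 4: x = 3
After step 5: x = 0
Sum = 2 + 2 + 4 + 4 + 3 + 0 = 15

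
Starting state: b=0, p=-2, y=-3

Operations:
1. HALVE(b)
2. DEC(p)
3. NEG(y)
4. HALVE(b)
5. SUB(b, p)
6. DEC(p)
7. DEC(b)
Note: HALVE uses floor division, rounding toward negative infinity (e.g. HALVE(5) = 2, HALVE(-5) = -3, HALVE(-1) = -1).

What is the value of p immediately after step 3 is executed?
p = -3

Tracing p through execution:
Initial: p = -2
After step 1 (HALVE(b)): p = -2
After step 2 (DEC(p)): p = -3
After step 3 (NEG(y)): p = -3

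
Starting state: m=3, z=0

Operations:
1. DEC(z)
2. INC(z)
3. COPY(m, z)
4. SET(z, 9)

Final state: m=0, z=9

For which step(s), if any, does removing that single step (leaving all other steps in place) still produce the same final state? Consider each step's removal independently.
None - removing any single step changes the final result

Testing removal of each single step:
Without step 1: final = m=1, z=9 (different)
Without step 2: final = m=-1, z=9 (different)
Without step 3: final = m=3, z=9 (different)
Without step 4: final = m=0, z=0 (different)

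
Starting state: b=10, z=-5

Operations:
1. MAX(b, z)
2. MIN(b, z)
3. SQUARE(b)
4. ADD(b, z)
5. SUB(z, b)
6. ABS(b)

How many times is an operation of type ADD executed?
1

Counting ADD operations:
Step 4: ADD(b, z) ← ADD
Total: 1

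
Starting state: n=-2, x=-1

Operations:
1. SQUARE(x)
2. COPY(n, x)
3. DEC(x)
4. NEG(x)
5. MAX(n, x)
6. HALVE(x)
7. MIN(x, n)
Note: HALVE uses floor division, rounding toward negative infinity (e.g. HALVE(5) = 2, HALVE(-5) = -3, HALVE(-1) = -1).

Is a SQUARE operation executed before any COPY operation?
Yes

First SQUARE: step 1
First COPY: step 2
Since 1 < 2, SQUARE comes first.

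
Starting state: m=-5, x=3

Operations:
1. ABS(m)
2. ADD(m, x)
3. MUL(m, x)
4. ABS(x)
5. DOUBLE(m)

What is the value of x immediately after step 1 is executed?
x = 3

Tracing x through execution:
Initial: x = 3
After step 1 (ABS(m)): x = 3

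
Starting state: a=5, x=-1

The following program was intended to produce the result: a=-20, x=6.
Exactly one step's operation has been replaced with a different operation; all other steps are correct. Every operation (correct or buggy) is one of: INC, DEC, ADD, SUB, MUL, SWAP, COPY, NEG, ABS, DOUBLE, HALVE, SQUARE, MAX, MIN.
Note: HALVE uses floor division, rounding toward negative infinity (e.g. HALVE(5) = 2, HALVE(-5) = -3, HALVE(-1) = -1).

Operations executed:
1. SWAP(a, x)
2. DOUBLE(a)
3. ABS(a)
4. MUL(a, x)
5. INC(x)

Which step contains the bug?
Step 3

Trace with buggy code:
Initial: a=5, x=-1
After step 1: a=-1, x=5
After step 2: a=-2, x=5
After step 3: a=2, x=5
After step 4: a=10, x=5
After step 5: a=10, x=6
Actual final a=10, x=6 ≠ expected a=-20, x=6.
Step 3 is the only position where a single-operation replacement can produce the expected result.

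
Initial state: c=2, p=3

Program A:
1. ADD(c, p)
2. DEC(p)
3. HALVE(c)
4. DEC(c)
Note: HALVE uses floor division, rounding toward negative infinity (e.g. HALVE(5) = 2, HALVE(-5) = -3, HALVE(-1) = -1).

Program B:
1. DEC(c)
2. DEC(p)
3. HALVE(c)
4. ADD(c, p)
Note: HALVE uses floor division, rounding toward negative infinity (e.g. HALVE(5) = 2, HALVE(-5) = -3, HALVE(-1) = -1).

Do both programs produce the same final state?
No

Program A final state: c=1, p=2
Program B final state: c=2, p=2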